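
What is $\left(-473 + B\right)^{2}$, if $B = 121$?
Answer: $123904$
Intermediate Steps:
$\left(-473 + B\right)^{2} = \left(-473 + 121\right)^{2} = \left(-352\right)^{2} = 123904$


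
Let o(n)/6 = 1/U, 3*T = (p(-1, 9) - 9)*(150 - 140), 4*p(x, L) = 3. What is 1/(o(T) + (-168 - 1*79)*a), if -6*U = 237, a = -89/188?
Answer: 14852/1734401 ≈ 0.0085632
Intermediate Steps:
p(x, L) = ¾ (p(x, L) = (¼)*3 = ¾)
T = -55/2 (T = ((¾ - 9)*(150 - 140))/3 = (-33/4*10)/3 = (⅓)*(-165/2) = -55/2 ≈ -27.500)
a = -89/188 (a = -89*1/188 = -89/188 ≈ -0.47340)
U = -79/2 (U = -⅙*237 = -79/2 ≈ -39.500)
o(n) = -12/79 (o(n) = 6/(-79/2) = 6*(-2/79) = -12/79)
1/(o(T) + (-168 - 1*79)*a) = 1/(-12/79 + (-168 - 1*79)*(-89/188)) = 1/(-12/79 + (-168 - 79)*(-89/188)) = 1/(-12/79 - 247*(-89/188)) = 1/(-12/79 + 21983/188) = 1/(1734401/14852) = 14852/1734401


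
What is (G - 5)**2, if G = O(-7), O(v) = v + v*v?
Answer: 1369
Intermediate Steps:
O(v) = v + v**2
G = 42 (G = -7*(1 - 7) = -7*(-6) = 42)
(G - 5)**2 = (42 - 5)**2 = 37**2 = 1369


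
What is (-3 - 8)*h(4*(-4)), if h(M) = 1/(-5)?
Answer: 11/5 ≈ 2.2000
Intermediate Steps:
h(M) = -1/5
(-3 - 8)*h(4*(-4)) = (-3 - 8)*(-1/5) = -11*(-1/5) = 11/5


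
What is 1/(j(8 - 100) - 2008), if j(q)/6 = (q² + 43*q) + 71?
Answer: 1/25466 ≈ 3.9268e-5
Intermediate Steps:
j(q) = 426 + 6*q² + 258*q (j(q) = 6*((q² + 43*q) + 71) = 6*(71 + q² + 43*q) = 426 + 6*q² + 258*q)
1/(j(8 - 100) - 2008) = 1/((426 + 6*(8 - 100)² + 258*(8 - 100)) - 2008) = 1/((426 + 6*(-92)² + 258*(-92)) - 2008) = 1/((426 + 6*8464 - 23736) - 2008) = 1/((426 + 50784 - 23736) - 2008) = 1/(27474 - 2008) = 1/25466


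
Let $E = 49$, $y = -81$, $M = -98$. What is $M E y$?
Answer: $388962$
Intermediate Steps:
$M E y = \left(-98\right) 49 \left(-81\right) = \left(-4802\right) \left(-81\right) = 388962$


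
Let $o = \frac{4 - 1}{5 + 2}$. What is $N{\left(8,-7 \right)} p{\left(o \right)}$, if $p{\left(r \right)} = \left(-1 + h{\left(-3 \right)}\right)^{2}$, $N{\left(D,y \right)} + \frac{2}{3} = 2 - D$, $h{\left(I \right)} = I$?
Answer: $- \frac{320}{3} \approx -106.67$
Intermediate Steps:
$N{\left(D,y \right)} = \frac{4}{3} - D$ ($N{\left(D,y \right)} = - \frac{2}{3} - \left(-2 + D\right) = \frac{4}{3} - D$)
$o = \frac{3}{7} \approx 0.42857$
$p{\left(r \right)} = 16$ ($p{\left(r \right)} = \left(-1 - 3\right)^{2} = \left(-4\right)^{2} = 16$)
$N{\left(8,-7 \right)} p{\left(o \right)} = \left(\frac{4}{3} - 8\right) 16 = \left(- \frac{20}{3}\right) 16 = - \frac{320}{3}$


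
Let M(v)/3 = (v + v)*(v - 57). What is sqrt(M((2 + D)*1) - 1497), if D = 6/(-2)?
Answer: I*sqrt(1149) ≈ 33.897*I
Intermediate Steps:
D = -3 (D = 6*(-1/2) = -3)
M(v) = 6*v*(-57 + v) (M(v) = 3*((v + v)*(v - 57)) = 3*((2*v)*(-57 + v)) = 3*(2*v*(-57 + v)) = 6*v*(-57 + v))
sqrt(M((2 + D)*1) - 1497) = sqrt(6*((2 - 3)*1)*(-57 + (2 - 3)*1) - 1497) = sqrt(6*(-1*1)*(-57 - 1*1) - 1497) = sqrt(6*(-1)*(-57 - 1) - 1497) = sqrt(6*(-1)*(-58) - 1497) = sqrt(348 - 1497) = sqrt(-1149) = I*sqrt(1149)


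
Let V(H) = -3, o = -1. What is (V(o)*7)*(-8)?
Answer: 168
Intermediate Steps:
(V(o)*7)*(-8) = -3*7*(-8) = -21*(-8) = 168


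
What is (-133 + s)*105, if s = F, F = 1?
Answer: -13860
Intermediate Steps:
s = 1
(-133 + s)*105 = (-133 + 1)*105 = -132*105 = -13860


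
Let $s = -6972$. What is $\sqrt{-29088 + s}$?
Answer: $2 i \sqrt{9015} \approx 189.89 i$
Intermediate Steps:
$\sqrt{-29088 + s} = \sqrt{-29088 - 6972} = \sqrt{-36060} = 2 i \sqrt{9015}$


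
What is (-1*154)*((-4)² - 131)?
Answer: 17710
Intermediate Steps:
(-1*154)*((-4)² - 131) = -154*(16 - 131) = -154*(-115) = 17710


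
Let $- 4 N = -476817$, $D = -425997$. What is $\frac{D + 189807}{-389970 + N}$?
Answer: $\frac{314920}{361021} \approx 0.8723$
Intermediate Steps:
$N = \frac{476817}{4}$ ($N = \left(- \frac{1}{4}\right) \left(-476817\right) = \frac{476817}{4} \approx 1.192 \cdot 10^{5}$)
$\frac{D + 189807}{-389970 + N} = \frac{-425997 + 189807}{-389970 + \frac{476817}{4}} = - \frac{236190}{- \frac{1083063}{4}} = \left(-236190\right) \left(- \frac{4}{1083063}\right) = \frac{314920}{361021}$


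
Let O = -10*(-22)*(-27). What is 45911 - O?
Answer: 51851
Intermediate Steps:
O = -5940 (O = 220*(-27) = -5940)
45911 - O = 45911 - 1*(-5940) = 45911 + 5940 = 51851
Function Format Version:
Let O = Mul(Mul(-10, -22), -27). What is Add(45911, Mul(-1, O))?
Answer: 51851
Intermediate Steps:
O = -5940 (O = Mul(220, -27) = -5940)
Add(45911, Mul(-1, O)) = Add(45911, Mul(-1, -5940)) = Add(45911, 5940) = 51851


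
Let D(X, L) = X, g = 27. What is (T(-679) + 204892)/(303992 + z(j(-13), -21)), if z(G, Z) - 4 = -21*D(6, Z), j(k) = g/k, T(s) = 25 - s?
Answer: 34266/50645 ≈ 0.67659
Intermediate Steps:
j(k) = 27/k
z(G, Z) = -122 (z(G, Z) = 4 - 21*6 = 4 - 126 = -122)
(T(-679) + 204892)/(303992 + z(j(-13), -21)) = ((25 - 1*(-679)) + 204892)/(303992 - 122) = ((25 + 679) + 204892)/303870 = (704 + 204892)*(1/303870) = 205596*(1/303870) = 34266/50645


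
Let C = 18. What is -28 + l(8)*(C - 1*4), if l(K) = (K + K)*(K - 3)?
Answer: 1092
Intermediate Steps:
l(K) = 2*K*(-3 + K) (l(K) = (2*K)*(-3 + K) = 2*K*(-3 + K))
-28 + l(8)*(C - 1*4) = -28 + (2*8*(-3 + 8))*(18 - 1*4) = -28 + (2*8*5)*(18 - 4) = -28 + 80*14 = -28 + 1120 = 1092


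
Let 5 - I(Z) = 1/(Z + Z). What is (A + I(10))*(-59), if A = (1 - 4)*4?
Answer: 8319/20 ≈ 415.95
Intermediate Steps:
I(Z) = 5 - 1/(2*Z) (I(Z) = 5 - 1/(Z + Z) = 5 - 1/(2*Z))
A = -12 (A = -3*4 = -12)
(A + I(10))*(-59) = (-12 + (5 - ½/10))*(-59) = (-12 + (5 - ½*⅒))*(-59) = (-12 + (5 - 1/20))*(-59) = (-12 + 99/20)*(-59) = -141/20*(-59) = 8319/20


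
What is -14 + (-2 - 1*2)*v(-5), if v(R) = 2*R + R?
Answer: 46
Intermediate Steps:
v(R) = 3*R
-14 + (-2 - 1*2)*v(-5) = -14 + (-2 - 1*2)*(3*(-5)) = -14 + (-2 - 2)*(-15) = -14 - 4*(-15) = -14 + 60 = 46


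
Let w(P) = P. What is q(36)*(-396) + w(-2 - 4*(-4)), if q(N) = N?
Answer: -14242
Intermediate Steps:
q(36)*(-396) + w(-2 - 4*(-4)) = 36*(-396) + (-2 - 4*(-4)) = -14256 + (-2 + 16) = -14256 + 14 = -14242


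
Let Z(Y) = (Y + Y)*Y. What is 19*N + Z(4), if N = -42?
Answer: -766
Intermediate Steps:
Z(Y) = 2*Y² (Z(Y) = (2*Y)*Y = 2*Y²)
19*N + Z(4) = 19*(-42) + 2*4² = -798 + 2*16 = -798 + 32 = -766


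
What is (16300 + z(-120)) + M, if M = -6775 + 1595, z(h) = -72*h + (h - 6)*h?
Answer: 34880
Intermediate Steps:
z(h) = -72*h + h*(-6 + h) (z(h) = -72*h + (-6 + h)*h = -72*h + h*(-6 + h))
M = -5180
(16300 + z(-120)) + M = (16300 - 120*(-78 - 120)) - 5180 = (16300 - 120*(-198)) - 5180 = (16300 + 23760) - 5180 = 40060 - 5180 = 34880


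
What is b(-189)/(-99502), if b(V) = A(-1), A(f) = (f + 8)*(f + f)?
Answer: 7/49751 ≈ 0.00014070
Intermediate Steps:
A(f) = 2*f*(8 + f) (A(f) = (8 + f)*(2*f) = 2*f*(8 + f))
b(V) = -14 (b(V) = 2*(-1)*(8 - 1) = 2*(-1)*7 = -14)
b(-189)/(-99502) = -14/(-99502) = -14*(-1/99502) = 7/49751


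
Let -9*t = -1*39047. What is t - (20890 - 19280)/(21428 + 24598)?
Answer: 99842374/23013 ≈ 4338.5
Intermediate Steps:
t = 39047/9 (t = -(-1)*39047/9 = -1/9*(-39047) = 39047/9 ≈ 4338.6)
t - (20890 - 19280)/(21428 + 24598) = 39047/9 - (20890 - 19280)/(21428 + 24598) = 39047/9 - 1610/46026 = 39047/9 - 1*805/23013 = 39047/9 - 805/23013 = 99842374/23013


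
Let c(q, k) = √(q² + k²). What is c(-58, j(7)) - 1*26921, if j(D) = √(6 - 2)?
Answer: -26921 + 2*√842 ≈ -26863.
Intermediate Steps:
j(D) = 2 (j(D) = √4 = 2)
c(q, k) = √(k² + q²)
c(-58, j(7)) - 1*26921 = √(2² + (-58)²) - 1*26921 = √(4 + 3364) - 26921 = √3368 - 26921 = 2*√842 - 26921 = -26921 + 2*√842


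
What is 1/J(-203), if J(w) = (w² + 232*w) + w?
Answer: -1/6090 ≈ -0.00016420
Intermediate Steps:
J(w) = w² + 233*w
1/J(-203) = 1/(-203*(233 - 203)) = 1/(-203*30) = 1/(-6090) = -1/6090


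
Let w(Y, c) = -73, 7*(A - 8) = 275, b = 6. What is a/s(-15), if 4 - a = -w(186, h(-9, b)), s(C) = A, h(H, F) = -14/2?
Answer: -483/331 ≈ -1.4592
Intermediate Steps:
h(H, F) = -7 (h(H, F) = -14*½ = -7)
A = 331/7 (A = 8 + (⅐)*275 = 8 + 275/7 = 331/7 ≈ 47.286)
s(C) = 331/7
a = -69 (a = 4 - (-1)*(-73) = 4 - 1*73 = 4 - 73 = -69)
a/s(-15) = -69/331/7 = -69*7/331 = -483/331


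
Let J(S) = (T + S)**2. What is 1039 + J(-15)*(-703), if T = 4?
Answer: -84024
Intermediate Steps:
J(S) = (4 + S)**2
1039 + J(-15)*(-703) = 1039 + (4 - 15)**2*(-703) = 1039 + (-11)**2*(-703) = 1039 + 121*(-703) = 1039 - 85063 = -84024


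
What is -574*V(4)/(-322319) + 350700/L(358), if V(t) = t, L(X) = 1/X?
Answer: 40467343843696/322319 ≈ 1.2555e+8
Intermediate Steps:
-574*V(4)/(-322319) + 350700/L(358) = -574*4/(-322319) + 350700/(1/358) = -2296*(-1/322319) + 350700/(1/358) = 2296/322319 + 350700*358 = 2296/322319 + 125550600 = 40467343843696/322319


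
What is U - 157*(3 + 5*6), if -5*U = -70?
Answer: -5167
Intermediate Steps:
U = 14 (U = -⅕*(-70) = 14)
U - 157*(3 + 5*6) = 14 - 157*(3 + 5*6) = 14 - 157*(3 + 30) = 14 - 157*33 = 14 - 5181 = -5167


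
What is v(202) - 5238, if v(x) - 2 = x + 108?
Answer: -4926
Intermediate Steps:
v(x) = 110 + x (v(x) = 2 + (x + 108) = 2 + (108 + x) = 110 + x)
v(202) - 5238 = (110 + 202) - 5238 = 312 - 5238 = -4926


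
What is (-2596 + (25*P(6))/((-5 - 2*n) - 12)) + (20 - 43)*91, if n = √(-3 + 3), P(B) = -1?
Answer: -79688/17 ≈ -4687.5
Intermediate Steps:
n = 0 (n = √0 = 0)
(-2596 + (25*P(6))/((-5 - 2*n) - 12)) + (20 - 43)*91 = (-2596 + (25*(-1))/((-5 - 2*0) - 12)) + (20 - 43)*91 = (-2596 - 25/((-5 + 0) - 12)) - 23*91 = (-2596 - 25/(-5 - 12)) - 2093 = (-2596 - 25/(-17)) - 2093 = (-2596 - 25*(-1/17)) - 2093 = (-2596 + 25/17) - 2093 = -44107/17 - 2093 = -79688/17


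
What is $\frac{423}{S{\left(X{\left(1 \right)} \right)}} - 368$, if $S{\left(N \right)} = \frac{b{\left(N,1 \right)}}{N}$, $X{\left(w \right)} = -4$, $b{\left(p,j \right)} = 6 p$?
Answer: $- \frac{595}{2} \approx -297.5$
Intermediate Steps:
$S{\left(N \right)} = 6$ ($S{\left(N \right)} = \frac{6 N}{N} = 6$)
$\frac{423}{S{\left(X{\left(1 \right)} \right)}} - 368 = \frac{423}{6} - 368 = 423 \cdot \frac{1}{6} - 368 = \frac{141}{2} - 368 = - \frac{595}{2}$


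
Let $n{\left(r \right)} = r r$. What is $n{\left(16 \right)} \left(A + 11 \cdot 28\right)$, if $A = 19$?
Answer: $83712$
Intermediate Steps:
$n{\left(r \right)} = r^{2}$
$n{\left(16 \right)} \left(A + 11 \cdot 28\right) = 16^{2} \left(19 + 11 \cdot 28\right) = 256 \left(19 + 308\right) = 256 \cdot 327 = 83712$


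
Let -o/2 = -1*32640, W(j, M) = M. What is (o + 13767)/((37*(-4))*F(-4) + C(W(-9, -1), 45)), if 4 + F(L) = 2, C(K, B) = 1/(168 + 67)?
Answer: 2064005/7729 ≈ 267.05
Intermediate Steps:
C(K, B) = 1/235
F(L) = -2 (F(L) = -4 + 2 = -2)
o = 65280 (o = -(-2)*32640 = -2*(-32640) = 65280)
(o + 13767)/((37*(-4))*F(-4) + C(W(-9, -1), 45)) = (65280 + 13767)/((37*(-4))*(-2) + 1/235) = 79047/(-148*(-2) + 1/235) = 79047/(296 + 1/235) = 79047/(69561/235) = 79047*(235/69561) = 2064005/7729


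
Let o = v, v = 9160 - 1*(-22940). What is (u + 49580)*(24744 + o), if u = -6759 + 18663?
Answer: 3494996496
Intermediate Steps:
v = 32100 (v = 9160 + 22940 = 32100)
o = 32100
u = 11904
(u + 49580)*(24744 + o) = (11904 + 49580)*(24744 + 32100) = 61484*56844 = 3494996496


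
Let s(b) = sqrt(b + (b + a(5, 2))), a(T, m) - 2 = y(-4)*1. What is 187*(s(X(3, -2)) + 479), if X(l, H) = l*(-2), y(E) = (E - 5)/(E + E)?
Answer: 89573 + 187*I*sqrt(142)/4 ≈ 89573.0 + 557.09*I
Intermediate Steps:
y(E) = (-5 + E)/(2*E) (y(E) = (-5 + E)/((2*E)) = (-5 + E)*(1/(2*E)) = (-5 + E)/(2*E))
a(T, m) = 25/8 (a(T, m) = 2 + ((1/2)*(-5 - 4)/(-4))*1 = 2 + ((1/2)*(-1/4)*(-9))*1 = 2 + (9/8)*1 = 2 + 9/8 = 25/8)
X(l, H) = -2*l
s(b) = sqrt(25/8 + 2*b) (s(b) = sqrt(b + (b + 25/8)) = sqrt(b + (25/8 + b)) = sqrt(25/8 + 2*b))
187*(s(X(3, -2)) + 479) = 187*(sqrt(50 + 32*(-2*3))/4 + 479) = 187*(sqrt(50 + 32*(-6))/4 + 479) = 187*(sqrt(50 - 192)/4 + 479) = 187*(sqrt(-142)/4 + 479) = 187*((I*sqrt(142))/4 + 479) = 187*(I*sqrt(142)/4 + 479) = 187*(479 + I*sqrt(142)/4) = 89573 + 187*I*sqrt(142)/4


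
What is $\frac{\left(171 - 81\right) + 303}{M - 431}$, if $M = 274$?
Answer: $- \frac{393}{157} \approx -2.5032$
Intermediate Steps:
$\frac{\left(171 - 81\right) + 303}{M - 431} = \frac{\left(171 - 81\right) + 303}{274 - 431} = \frac{\left(171 - 81\right) + 303}{-157} = \left(90 + 303\right) \left(- \frac{1}{157}\right) = 393 \left(- \frac{1}{157}\right) = - \frac{393}{157}$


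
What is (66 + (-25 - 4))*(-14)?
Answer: -518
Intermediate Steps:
(66 + (-25 - 4))*(-14) = (66 - 29)*(-14) = 37*(-14) = -518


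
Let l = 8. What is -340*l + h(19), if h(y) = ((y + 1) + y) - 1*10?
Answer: -2691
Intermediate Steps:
h(y) = -9 + 2*y (h(y) = ((1 + y) + y) - 10 = (1 + 2*y) - 10 = -9 + 2*y)
-340*l + h(19) = -340*8 + (-9 + 2*19) = -2720 + (-9 + 38) = -2720 + 29 = -2691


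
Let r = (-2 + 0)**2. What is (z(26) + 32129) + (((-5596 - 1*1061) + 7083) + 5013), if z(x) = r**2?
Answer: 37584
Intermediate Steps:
r = 4 (r = (-2)**2 = 4)
z(x) = 16 (z(x) = 4**2 = 16)
(z(26) + 32129) + (((-5596 - 1*1061) + 7083) + 5013) = (16 + 32129) + (((-5596 - 1*1061) + 7083) + 5013) = 32145 + (((-5596 - 1061) + 7083) + 5013) = 32145 + ((-6657 + 7083) + 5013) = 32145 + (426 + 5013) = 32145 + 5439 = 37584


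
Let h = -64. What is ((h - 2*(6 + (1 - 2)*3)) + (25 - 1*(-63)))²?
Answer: 324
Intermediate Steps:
((h - 2*(6 + (1 - 2)*3)) + (25 - 1*(-63)))² = ((-64 - 2*(6 + (1 - 2)*3)) + (25 - 1*(-63)))² = ((-64 - 2*(6 - 1*3)) + (25 + 63))² = ((-64 - 2*(6 - 3)) + 88)² = ((-64 - 2*3) + 88)² = ((-64 - 6) + 88)² = (-70 + 88)² = 18² = 324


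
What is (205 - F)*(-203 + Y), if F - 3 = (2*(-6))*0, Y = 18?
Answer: -37370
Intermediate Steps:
F = 3 (F = 3 + (2*(-6))*0 = 3 - 12*0 = 3 + 0 = 3)
(205 - F)*(-203 + Y) = (205 - 1*3)*(-203 + 18) = (205 - 3)*(-185) = 202*(-185) = -37370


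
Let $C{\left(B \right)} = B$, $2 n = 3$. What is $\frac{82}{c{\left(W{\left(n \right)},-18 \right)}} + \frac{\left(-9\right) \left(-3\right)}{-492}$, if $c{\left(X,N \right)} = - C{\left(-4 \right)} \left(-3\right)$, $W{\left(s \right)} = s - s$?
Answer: $- \frac{3389}{492} \approx -6.8882$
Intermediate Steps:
$n = \frac{3}{2}$ ($n = \frac{1}{2} \cdot 3 = \frac{3}{2} \approx 1.5$)
$W{\left(s \right)} = 0$
$c{\left(X,N \right)} = -12$ ($c{\left(X,N \right)} = \left(-1\right) \left(-4\right) \left(-3\right) = 4 \left(-3\right) = -12$)
$\frac{82}{c{\left(W{\left(n \right)},-18 \right)}} + \frac{\left(-9\right) \left(-3\right)}{-492} = \frac{82}{-12} + \frac{\left(-9\right) \left(-3\right)}{-492} = 82 \left(- \frac{1}{12}\right) + 27 \left(- \frac{1}{492}\right) = - \frac{41}{6} - \frac{9}{164} = - \frac{3389}{492}$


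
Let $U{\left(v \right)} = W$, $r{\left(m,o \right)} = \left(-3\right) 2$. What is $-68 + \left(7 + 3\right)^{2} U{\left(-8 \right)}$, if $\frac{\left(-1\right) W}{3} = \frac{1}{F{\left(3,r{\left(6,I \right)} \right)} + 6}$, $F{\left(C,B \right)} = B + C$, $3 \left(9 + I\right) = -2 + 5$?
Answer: $-168$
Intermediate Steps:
$I = -8$ ($I = -9 + \frac{-2 + 5}{3} = -9 + \frac{1}{3} \cdot 3 = -9 + 1 = -8$)
$r{\left(m,o \right)} = -6$
$W = -1$ ($W = - \frac{3}{\left(-6 + 3\right) + 6} = - \frac{3}{-3 + 6} = - \frac{3}{3} = \left(-3\right) \frac{1}{3} = -1$)
$U{\left(v \right)} = -1$
$-68 + \left(7 + 3\right)^{2} U{\left(-8 \right)} = -68 + \left(7 + 3\right)^{2} \left(-1\right) = -68 + 10^{2} \left(-1\right) = -68 + 100 \left(-1\right) = -68 - 100 = -168$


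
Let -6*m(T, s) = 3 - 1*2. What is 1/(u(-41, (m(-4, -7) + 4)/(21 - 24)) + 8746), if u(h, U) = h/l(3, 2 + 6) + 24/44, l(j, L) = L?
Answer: 88/769245 ≈ 0.00011440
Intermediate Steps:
m(T, s) = -1/6 (m(T, s) = -(3 - 1*2)/6 = -(3 - 2)/6 = -1/6*1 = -1/6)
u(h, U) = 6/11 + h/8 (u(h, U) = h/(2 + 6) + 24/44 = h/8 + 24*(1/44) = h*(1/8) + 6/11 = h/8 + 6/11 = 6/11 + h/8)
1/(u(-41, (m(-4, -7) + 4)/(21 - 24)) + 8746) = 1/((6/11 + (1/8)*(-41)) + 8746) = 1/((6/11 - 41/8) + 8746) = 1/(-403/88 + 8746) = 1/(769245/88) = 88/769245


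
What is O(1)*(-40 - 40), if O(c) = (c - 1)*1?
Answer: 0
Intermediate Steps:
O(c) = -1 + c (O(c) = (-1 + c)*1 = -1 + c)
O(1)*(-40 - 40) = (-1 + 1)*(-40 - 40) = 0*(-80) = 0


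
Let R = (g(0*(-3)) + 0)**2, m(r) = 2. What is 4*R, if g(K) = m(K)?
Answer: 16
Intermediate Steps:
g(K) = 2
R = 4 (R = (2 + 0)**2 = 2**2 = 4)
4*R = 4*4 = 16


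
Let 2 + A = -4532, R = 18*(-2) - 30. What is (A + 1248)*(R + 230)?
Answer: -538904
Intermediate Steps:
R = -66 (R = -36 - 30 = -66)
A = -4534 (A = -2 - 4532 = -4534)
(A + 1248)*(R + 230) = (-4534 + 1248)*(-66 + 230) = -3286*164 = -538904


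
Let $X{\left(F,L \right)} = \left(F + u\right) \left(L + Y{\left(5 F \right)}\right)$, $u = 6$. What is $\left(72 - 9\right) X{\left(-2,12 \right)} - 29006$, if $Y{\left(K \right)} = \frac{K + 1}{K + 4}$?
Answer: $-25604$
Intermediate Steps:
$Y{\left(K \right)} = \frac{1 + K}{4 + K}$
$X{\left(F,L \right)} = \left(6 + F\right) \left(L + \frac{1 + 5 F}{4 + 5 F}\right)$ ($X{\left(F,L \right)} = \left(F + 6\right) \left(L + \frac{1 + 5 F}{4 + 5 F}\right) = \left(6 + F\right) \left(L + \frac{1 + 5 F}{4 + 5 F}\right)$)
$\left(72 - 9\right) X{\left(-2,12 \right)} - 29006 = \left(72 - 9\right) \frac{6 + 30 \left(-2\right) - 2 \left(1 + 5 \left(-2\right)\right) + 12 \left(4 + 5 \left(-2\right)\right) \left(6 - 2\right)}{4 + 5 \left(-2\right)} - 29006 = 63 \frac{6 - 60 - 2 \left(1 - 10\right) + 12 \left(4 - 10\right) 4}{4 - 10} - 29006 = 63 \frac{6 - 60 - -18 + 12 \left(-6\right) 4}{-6} - 29006 = 63 \left(- \frac{6 - 60 + 18 - 288}{6}\right) - 29006 = 63 \left(\left(- \frac{1}{6}\right) \left(-324\right)\right) - 29006 = 63 \cdot 54 - 29006 = 3402 - 29006 = -25604$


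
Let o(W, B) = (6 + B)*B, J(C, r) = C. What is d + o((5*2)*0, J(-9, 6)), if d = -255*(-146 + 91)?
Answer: 14052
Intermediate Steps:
o(W, B) = B*(6 + B)
d = 14025 (d = -255*(-55) = 14025)
d + o((5*2)*0, J(-9, 6)) = 14025 - 9*(6 - 9) = 14025 - 9*(-3) = 14025 + 27 = 14052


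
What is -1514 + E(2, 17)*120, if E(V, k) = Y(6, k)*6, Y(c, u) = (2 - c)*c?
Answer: -18794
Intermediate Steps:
Y(c, u) = c*(2 - c)
E(V, k) = -144 (E(V, k) = (6*(2 - 1*6))*6 = (6*(2 - 6))*6 = (6*(-4))*6 = -24*6 = -144)
-1514 + E(2, 17)*120 = -1514 - 144*120 = -1514 - 17280 = -18794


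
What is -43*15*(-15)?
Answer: 9675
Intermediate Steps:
-43*15*(-15) = -645*(-15) = 9675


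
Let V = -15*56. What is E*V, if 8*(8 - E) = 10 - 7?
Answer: -6405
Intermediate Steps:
E = 61/8 (E = 8 - (10 - 7)/8 = 8 - 1/8*3 = 8 - 3/8 = 61/8 ≈ 7.6250)
V = -840
E*V = (61/8)*(-840) = -6405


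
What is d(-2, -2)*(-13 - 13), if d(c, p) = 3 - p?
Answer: -130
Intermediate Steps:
d(-2, -2)*(-13 - 13) = (3 - 1*(-2))*(-13 - 13) = (3 + 2)*(-26) = 5*(-26) = -130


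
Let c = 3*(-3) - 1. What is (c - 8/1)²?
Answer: 324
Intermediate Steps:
c = -10 (c = -9 - 1 = -10)
(c - 8/1)² = (-10 - 8/1)² = (-10 - 8*1)² = (-10 - 8)² = (-18)² = 324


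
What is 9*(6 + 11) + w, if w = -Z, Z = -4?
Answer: 157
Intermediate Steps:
w = 4 (w = -1*(-4) = 4)
9*(6 + 11) + w = 9*(6 + 11) + 4 = 9*17 + 4 = 153 + 4 = 157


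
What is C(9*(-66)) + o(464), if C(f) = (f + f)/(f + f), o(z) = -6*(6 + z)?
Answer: -2819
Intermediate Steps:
o(z) = -36 - 6*z
C(f) = 1 (C(f) = (2*f)/((2*f)) = (2*f)*(1/(2*f)) = 1)
C(9*(-66)) + o(464) = 1 + (-36 - 6*464) = 1 + (-36 - 2784) = 1 - 2820 = -2819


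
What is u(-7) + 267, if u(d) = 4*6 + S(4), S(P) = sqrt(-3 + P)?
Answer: 292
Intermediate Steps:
u(d) = 25 (u(d) = 4*6 + sqrt(-3 + 4) = 24 + sqrt(1) = 24 + 1 = 25)
u(-7) + 267 = 25 + 267 = 292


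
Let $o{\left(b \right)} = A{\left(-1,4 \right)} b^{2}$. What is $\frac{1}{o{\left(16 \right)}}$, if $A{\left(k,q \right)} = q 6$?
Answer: $\frac{1}{6144} \approx 0.00016276$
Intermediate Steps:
$A{\left(k,q \right)} = 6 q$
$o{\left(b \right)} = 24 b^{2}$ ($o{\left(b \right)} = 6 \cdot 4 b^{2} = 24 b^{2}$)
$\frac{1}{o{\left(16 \right)}} = \frac{1}{24 \cdot 16^{2}} = \frac{1}{24 \cdot 256} = \frac{1}{6144}$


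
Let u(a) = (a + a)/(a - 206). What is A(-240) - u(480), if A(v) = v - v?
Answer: -480/137 ≈ -3.5037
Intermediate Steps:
A(v) = 0
u(a) = 2*a/(-206 + a) (u(a) = (2*a)/(-206 + a) = 2*a/(-206 + a))
A(-240) - u(480) = 0 - 2*480/(-206 + 480) = 0 - 2*480/274 = 0 - 1*480/137 = 0 - 480/137 = -480/137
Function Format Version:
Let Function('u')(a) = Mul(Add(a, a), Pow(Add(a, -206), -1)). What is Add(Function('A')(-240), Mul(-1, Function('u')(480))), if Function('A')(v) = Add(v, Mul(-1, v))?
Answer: Rational(-480, 137) ≈ -3.5037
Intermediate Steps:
Function('A')(v) = 0
Function('u')(a) = Mul(2, a, Pow(Add(-206, a), -1)) (Function('u')(a) = Mul(Mul(2, a), Pow(Add(-206, a), -1)) = Mul(2, a, Pow(Add(-206, a), -1)))
Add(Function('A')(-240), Mul(-1, Function('u')(480))) = Add(0, Mul(-1, Mul(2, 480, Pow(Add(-206, 480), -1)))) = Add(0, Mul(-1, Mul(2, 480, Pow(274, -1)))) = Add(0, Mul(-1, Mul(2, 480, Rational(1, 274)))) = Add(0, Mul(-1, Rational(480, 137))) = Add(0, Rational(-480, 137)) = Rational(-480, 137)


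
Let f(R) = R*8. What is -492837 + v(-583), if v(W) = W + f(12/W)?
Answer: -287663956/583 ≈ -4.9342e+5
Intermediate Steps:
f(R) = 8*R
v(W) = W + 96/W (v(W) = W + 8*(12/W) = W + 96/W)
-492837 + v(-583) = -492837 + (-583 + 96/(-583)) = -492837 + (-583 + 96*(-1/583)) = -492837 + (-583 - 96/583) = -492837 - 339985/583 = -287663956/583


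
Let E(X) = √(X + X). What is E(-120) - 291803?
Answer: -291803 + 4*I*√15 ≈ -2.918e+5 + 15.492*I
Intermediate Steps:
E(X) = √2*√X (E(X) = √(2*X) = √2*√X)
E(-120) - 291803 = √2*√(-120) - 291803 = √2*(2*I*√30) - 291803 = 4*I*√15 - 291803 = -291803 + 4*I*√15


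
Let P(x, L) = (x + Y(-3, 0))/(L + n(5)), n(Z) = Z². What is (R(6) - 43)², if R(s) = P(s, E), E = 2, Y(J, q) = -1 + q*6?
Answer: 1336336/729 ≈ 1833.1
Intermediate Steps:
Y(J, q) = -1 + 6*q
P(x, L) = (-1 + x)/(25 + L) (P(x, L) = (x + (-1 + 6*0))/(L + 5²) = (x + (-1 + 0))/(L + 25) = (x - 1)/(25 + L) = (-1 + x)/(25 + L))
R(s) = -1/27 + s/27 (R(s) = (-1 + s)/(25 + 2) = (-1 + s)/27 = -1/27 + s/27)
(R(6) - 43)² = ((-1/27 + (1/27)*6) - 43)² = ((-1/27 + 2/9) - 43)² = (5/27 - 43)² = (-1156/27)² = 1336336/729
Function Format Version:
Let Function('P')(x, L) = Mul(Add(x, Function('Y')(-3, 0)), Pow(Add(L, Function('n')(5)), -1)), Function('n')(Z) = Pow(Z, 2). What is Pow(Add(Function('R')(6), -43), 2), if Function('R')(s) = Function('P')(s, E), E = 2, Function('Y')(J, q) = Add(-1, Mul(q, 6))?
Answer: Rational(1336336, 729) ≈ 1833.1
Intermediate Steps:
Function('Y')(J, q) = Add(-1, Mul(6, q))
Function('P')(x, L) = Mul(Pow(Add(25, L), -1), Add(-1, x)) (Function('P')(x, L) = Mul(Add(x, Add(-1, Mul(6, 0))), Pow(Add(L, Pow(5, 2)), -1)) = Mul(Add(x, Add(-1, 0)), Pow(Add(L, 25), -1)) = Mul(Add(x, -1), Pow(Add(25, L), -1)) = Mul(Add(-1, x), Pow(Add(25, L), -1)) = Mul(Pow(Add(25, L), -1), Add(-1, x)))
Function('R')(s) = Add(Rational(-1, 27), Mul(Rational(1, 27), s)) (Function('R')(s) = Mul(Pow(Add(25, 2), -1), Add(-1, s)) = Mul(Pow(27, -1), Add(-1, s)) = Mul(Rational(1, 27), Add(-1, s)) = Add(Rational(-1, 27), Mul(Rational(1, 27), s)))
Pow(Add(Function('R')(6), -43), 2) = Pow(Add(Add(Rational(-1, 27), Mul(Rational(1, 27), 6)), -43), 2) = Pow(Add(Add(Rational(-1, 27), Rational(2, 9)), -43), 2) = Pow(Add(Rational(5, 27), -43), 2) = Pow(Rational(-1156, 27), 2) = Rational(1336336, 729)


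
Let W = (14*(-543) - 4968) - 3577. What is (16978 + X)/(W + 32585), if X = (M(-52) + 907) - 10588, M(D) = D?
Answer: 7245/16438 ≈ 0.44075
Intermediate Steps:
X = -9733 (X = (-52 + 907) - 10588 = 855 - 10588 = -9733)
W = -16147 (W = (-7602 - 4968) - 3577 = -12570 - 3577 = -16147)
(16978 + X)/(W + 32585) = (16978 - 9733)/(-16147 + 32585) = 7245/16438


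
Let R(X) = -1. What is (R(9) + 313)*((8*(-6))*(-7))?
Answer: 104832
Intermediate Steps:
(R(9) + 313)*((8*(-6))*(-7)) = (-1 + 313)*((8*(-6))*(-7)) = 312*(-48*(-7)) = 312*336 = 104832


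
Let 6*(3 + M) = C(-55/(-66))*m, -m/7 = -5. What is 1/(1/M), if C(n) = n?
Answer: 67/36 ≈ 1.8611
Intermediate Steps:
m = 35 (m = -7*(-5) = 35)
M = 67/36 (M = -3 + (-55/(-66)*35)/6 = -3 + (-55*(-1/66)*35)/6 = -3 + ((5/6)*35)/6 = -3 + (1/6)*(175/6) = -3 + 175/36 = 67/36 ≈ 1.8611)
1/(1/M) = 1/(1/(67/36)) = 1/(36/67) = 67/36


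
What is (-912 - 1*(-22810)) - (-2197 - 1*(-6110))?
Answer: 17985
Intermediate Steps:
(-912 - 1*(-22810)) - (-2197 - 1*(-6110)) = (-912 + 22810) - (-2197 + 6110) = 21898 - 1*3913 = 21898 - 3913 = 17985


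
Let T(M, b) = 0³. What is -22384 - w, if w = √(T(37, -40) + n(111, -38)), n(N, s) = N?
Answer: -22384 - √111 ≈ -22395.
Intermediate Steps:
T(M, b) = 0
w = √111 (w = √(0 + 111) = √111 ≈ 10.536)
-22384 - w = -22384 - √111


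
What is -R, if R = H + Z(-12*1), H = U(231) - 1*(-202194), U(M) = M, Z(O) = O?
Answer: -202413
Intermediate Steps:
H = 202425 (H = 231 - 1*(-202194) = 231 + 202194 = 202425)
R = 202413 (R = 202425 - 12*1 = 202425 - 12 = 202413)
-R = -1*202413 = -202413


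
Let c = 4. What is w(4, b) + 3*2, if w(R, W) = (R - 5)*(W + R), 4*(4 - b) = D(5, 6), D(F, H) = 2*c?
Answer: 0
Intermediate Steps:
D(F, H) = 8 (D(F, H) = 2*4 = 8)
b = 2 (b = 4 - ¼*8 = 4 - 2 = 2)
w(R, W) = (-5 + R)*(R + W)
w(4, b) + 3*2 = (4² - 5*4 - 5*2 + 4*2) + 3*2 = (16 - 20 - 10 + 8) + 6 = -6 + 6 = 0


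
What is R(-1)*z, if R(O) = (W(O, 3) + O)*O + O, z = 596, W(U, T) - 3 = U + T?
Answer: -2980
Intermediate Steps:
W(U, T) = 3 + T + U (W(U, T) = 3 + (U + T) = 3 + (T + U) = 3 + T + U)
R(O) = O + O*(6 + 2*O) (R(O) = ((3 + 3 + O) + O)*O + O = ((6 + O) + O)*O + O = (6 + 2*O)*O + O = O*(6 + 2*O) + O = O + O*(6 + 2*O))
R(-1)*z = -(7 + 2*(-1))*596 = -(7 - 2)*596 = -1*5*596 = -5*596 = -2980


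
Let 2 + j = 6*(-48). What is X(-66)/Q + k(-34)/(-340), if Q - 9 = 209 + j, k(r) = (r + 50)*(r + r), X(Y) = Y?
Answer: 247/60 ≈ 4.1167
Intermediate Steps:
j = -290 (j = -2 + 6*(-48) = -2 - 288 = -290)
k(r) = 2*r*(50 + r) (k(r) = (50 + r)*(2*r) = 2*r*(50 + r))
Q = -72 (Q = 9 + (209 - 290) = 9 - 81 = -72)
X(-66)/Q + k(-34)/(-340) = -66/(-72) + (2*(-34)*(50 - 34))/(-340) = -66*(-1/72) + (2*(-34)*16)*(-1/340) = 11/12 - 1088*(-1/340) = 11/12 + 16/5 = 247/60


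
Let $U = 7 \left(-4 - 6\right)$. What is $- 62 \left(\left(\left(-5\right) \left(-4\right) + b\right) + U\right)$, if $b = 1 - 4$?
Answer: $3286$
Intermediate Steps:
$b = -3$ ($b = 1 - 4 = -3$)
$U = -70$ ($U = 7 \left(-10\right) = -70$)
$- 62 \left(\left(\left(-5\right) \left(-4\right) + b\right) + U\right) = - 62 \left(\left(\left(-5\right) \left(-4\right) - 3\right) - 70\right) = - 62 \left(\left(20 - 3\right) - 70\right) = - 62 \left(17 - 70\right) = \left(-62\right) \left(-53\right) = 3286$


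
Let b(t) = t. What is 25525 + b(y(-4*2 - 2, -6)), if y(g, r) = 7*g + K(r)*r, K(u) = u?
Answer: 25491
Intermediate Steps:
y(g, r) = r**2 + 7*g (y(g, r) = 7*g + r*r = 7*g + r**2 = r**2 + 7*g)
25525 + b(y(-4*2 - 2, -6)) = 25525 + ((-6)**2 + 7*(-4*2 - 2)) = 25525 + (36 + 7*(-8 - 2)) = 25525 + (36 + 7*(-10)) = 25525 + (36 - 70) = 25525 - 34 = 25491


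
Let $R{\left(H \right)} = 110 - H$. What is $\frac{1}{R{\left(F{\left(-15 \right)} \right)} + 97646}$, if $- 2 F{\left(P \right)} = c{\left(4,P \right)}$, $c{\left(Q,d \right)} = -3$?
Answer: $\frac{2}{195509} \approx 1.023 \cdot 10^{-5}$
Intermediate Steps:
$F{\left(P \right)} = \frac{3}{2}$ ($F{\left(P \right)} = \left(- \frac{1}{2}\right) \left(-3\right) = \frac{3}{2}$)
$\frac{1}{R{\left(F{\left(-15 \right)} \right)} + 97646} = \frac{1}{\left(110 - \frac{3}{2}\right) + 97646} = \frac{1}{\frac{217}{2} + 97646} = \frac{1}{\frac{195509}{2}} = \frac{2}{195509}$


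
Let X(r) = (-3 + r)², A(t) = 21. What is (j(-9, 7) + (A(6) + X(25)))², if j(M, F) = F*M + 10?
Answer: 204304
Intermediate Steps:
j(M, F) = 10 + F*M
(j(-9, 7) + (A(6) + X(25)))² = ((10 + 7*(-9)) + (21 + (-3 + 25)²))² = ((10 - 63) + (21 + 22²))² = (-53 + (21 + 484))² = (-53 + 505)² = 452² = 204304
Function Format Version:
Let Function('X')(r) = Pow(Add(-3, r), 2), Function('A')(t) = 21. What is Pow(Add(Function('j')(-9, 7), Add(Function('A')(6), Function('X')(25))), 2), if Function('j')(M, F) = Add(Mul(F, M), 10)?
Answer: 204304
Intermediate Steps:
Function('j')(M, F) = Add(10, Mul(F, M))
Pow(Add(Function('j')(-9, 7), Add(Function('A')(6), Function('X')(25))), 2) = Pow(Add(Add(10, Mul(7, -9)), Add(21, Pow(Add(-3, 25), 2))), 2) = Pow(Add(Add(10, -63), Add(21, Pow(22, 2))), 2) = Pow(Add(-53, Add(21, 484)), 2) = Pow(Add(-53, 505), 2) = Pow(452, 2) = 204304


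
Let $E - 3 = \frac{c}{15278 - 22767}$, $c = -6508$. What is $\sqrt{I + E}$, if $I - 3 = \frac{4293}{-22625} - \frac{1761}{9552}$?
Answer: $\frac{\sqrt{4725890064973609493435}}{26974629100} \approx 2.5485$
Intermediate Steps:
$E = \frac{28975}{7489}$ ($E = 3 - \frac{6508}{15278 - 22767} = 3 - \frac{6508}{-7489} = 3 - - \frac{6508}{7489} = 3 + \frac{6508}{7489} = \frac{28975}{7489} \approx 3.869$)
$I = \frac{189164213}{72038000}$ ($I = 3 + \left(\frac{4293}{-22625} - \frac{1761}{9552}\right) = 3 + \left(4293 \left(- \frac{1}{22625}\right) - \frac{587}{3184}\right) = 3 - \frac{26949787}{72038000} = \frac{189164213}{72038000} \approx 2.6259$)
$\sqrt{I + E} = \sqrt{\frac{189164213}{72038000} + \frac{28975}{7489}} = \sqrt{\frac{3503951841157}{539492582000}} = \frac{\sqrt{4725890064973609493435}}{26974629100}$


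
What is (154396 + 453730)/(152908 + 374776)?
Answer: 304063/263842 ≈ 1.1524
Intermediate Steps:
(154396 + 453730)/(152908 + 374776) = 608126/527684 = 608126*(1/527684) = 304063/263842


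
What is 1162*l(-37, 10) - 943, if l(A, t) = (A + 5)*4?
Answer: -149679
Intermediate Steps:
l(A, t) = 20 + 4*A (l(A, t) = (5 + A)*4 = 20 + 4*A)
1162*l(-37, 10) - 943 = 1162*(20 + 4*(-37)) - 943 = 1162*(20 - 148) - 943 = 1162*(-128) - 943 = -148736 - 943 = -149679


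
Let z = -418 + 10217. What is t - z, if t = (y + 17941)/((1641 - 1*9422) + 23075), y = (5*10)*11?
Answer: -149847415/15294 ≈ -9797.8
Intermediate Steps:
y = 550 (y = 50*11 = 550)
t = 18491/15294 (t = (550 + 17941)/((1641 - 1*9422) + 23075) = 18491/((1641 - 9422) + 23075) = 18491/(-7781 + 23075) = 18491/15294 ≈ 1.2090)
z = 9799
t - z = 18491/15294 - 1*9799 = 18491/15294 - 9799 = -149847415/15294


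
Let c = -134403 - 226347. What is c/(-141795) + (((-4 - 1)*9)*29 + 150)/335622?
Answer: 383847185/151077846 ≈ 2.5407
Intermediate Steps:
c = -360750
c/(-141795) + (((-4 - 1)*9)*29 + 150)/335622 = -360750/(-141795) + (((-4 - 1)*9)*29 + 150)/335622 = -360750*(-1/141795) + (-5*9*29 + 150)*(1/335622) = 24050/9453 + (-45*29 + 150)*(1/335622) = 24050/9453 + (-1305 + 150)*(1/335622) = 24050/9453 - 1155*1/335622 = 24050/9453 - 55/15982 = 383847185/151077846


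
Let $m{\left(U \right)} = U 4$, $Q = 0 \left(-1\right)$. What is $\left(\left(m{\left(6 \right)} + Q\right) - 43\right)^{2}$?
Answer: $361$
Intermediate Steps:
$Q = 0$
$m{\left(U \right)} = 4 U$
$\left(\left(m{\left(6 \right)} + Q\right) - 43\right)^{2} = \left(\left(4 \cdot 6 + 0\right) - 43\right)^{2} = \left(\left(24 + 0\right) - 43\right)^{2} = \left(24 - 43\right)^{2} = \left(-19\right)^{2} = 361$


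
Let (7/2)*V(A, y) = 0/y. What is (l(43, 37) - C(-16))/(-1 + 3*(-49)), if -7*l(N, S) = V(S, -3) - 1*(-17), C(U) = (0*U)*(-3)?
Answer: 17/1036 ≈ 0.016409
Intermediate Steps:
V(A, y) = 0 (V(A, y) = 2*(0/y)/7 = (2/7)*0 = 0)
C(U) = 0 (C(U) = 0*(-3) = 0)
l(N, S) = -17/7 (l(N, S) = -(0 - 1*(-17))/7 = -(0 + 17)/7 = -⅐*17 = -17/7)
(l(43, 37) - C(-16))/(-1 + 3*(-49)) = (-17/7 - 1*0)/(-1 + 3*(-49)) = (-17/7 + 0)/(-1 - 147) = -17/7/(-148) = -17/7*(-1/148) = 17/1036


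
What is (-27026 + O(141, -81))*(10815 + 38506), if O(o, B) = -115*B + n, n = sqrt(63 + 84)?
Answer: -873524231 + 345247*sqrt(3) ≈ -8.7293e+8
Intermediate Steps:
n = 7*sqrt(3) (n = sqrt(147) = 7*sqrt(3) ≈ 12.124)
O(o, B) = -115*B + 7*sqrt(3)
(-27026 + O(141, -81))*(10815 + 38506) = (-27026 + (-115*(-81) + 7*sqrt(3)))*(10815 + 38506) = (-27026 + (9315 + 7*sqrt(3)))*49321 = (-17711 + 7*sqrt(3))*49321 = -873524231 + 345247*sqrt(3)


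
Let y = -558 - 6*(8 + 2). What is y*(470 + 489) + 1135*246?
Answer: -313452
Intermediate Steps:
y = -618 (y = -558 - 6*10 = -558 - 1*60 = -558 - 60 = -618)
y*(470 + 489) + 1135*246 = -618*(470 + 489) + 1135*246 = -618*959 + 279210 = -592662 + 279210 = -313452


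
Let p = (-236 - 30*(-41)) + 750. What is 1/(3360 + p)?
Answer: 1/5104 ≈ 0.00019592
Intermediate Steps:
p = 1744 (p = (-236 + 1230) + 750 = 994 + 750 = 1744)
1/(3360 + p) = 1/(3360 + 1744) = 1/5104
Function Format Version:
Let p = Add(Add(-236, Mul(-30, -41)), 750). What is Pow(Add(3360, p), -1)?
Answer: Rational(1, 5104) ≈ 0.00019592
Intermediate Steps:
p = 1744 (p = Add(Add(-236, 1230), 750) = Add(994, 750) = 1744)
Pow(Add(3360, p), -1) = Pow(Add(3360, 1744), -1) = Pow(5104, -1) = Rational(1, 5104)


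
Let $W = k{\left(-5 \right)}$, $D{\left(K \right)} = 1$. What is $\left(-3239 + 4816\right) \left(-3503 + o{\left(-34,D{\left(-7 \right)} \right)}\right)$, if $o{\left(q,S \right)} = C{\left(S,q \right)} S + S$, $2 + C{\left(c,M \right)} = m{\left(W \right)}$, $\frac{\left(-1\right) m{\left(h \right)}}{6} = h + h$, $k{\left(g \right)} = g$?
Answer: $-5431188$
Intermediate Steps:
$W = -5$
$m{\left(h \right)} = - 12 h$ ($m{\left(h \right)} = - 6 \left(h + h\right) = - 6 \cdot 2 h = - 12 h$)
$C{\left(c,M \right)} = 58$ ($C{\left(c,M \right)} = -2 - -60 = -2 + 60 = 58$)
$o{\left(q,S \right)} = 59 S$ ($o{\left(q,S \right)} = 58 S + S = 59 S$)
$\left(-3239 + 4816\right) \left(-3503 + o{\left(-34,D{\left(-7 \right)} \right)}\right) = \left(-3239 + 4816\right) \left(-3503 + 59 \cdot 1\right) = 1577 \left(-3503 + 59\right) = 1577 \left(-3444\right) = -5431188$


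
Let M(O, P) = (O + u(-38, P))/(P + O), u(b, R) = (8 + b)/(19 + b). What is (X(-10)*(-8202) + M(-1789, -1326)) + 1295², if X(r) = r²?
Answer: 50711221586/59185 ≈ 8.5683e+5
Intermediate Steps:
u(b, R) = (8 + b)/(19 + b)
M(O, P) = (30/19 + O)/(O + P) (M(O, P) = (O + (8 - 38)/(19 - 38))/(P + O) = (O - 30/(-19))/(O + P) = (O - 1/19*(-30))/(O + P) = (O + 30/19)/(O + P) = (30/19 + O)/(O + P))
(X(-10)*(-8202) + M(-1789, -1326)) + 1295² = ((-10)²*(-8202) + (30/19 - 1789)/(-1789 - 1326)) + 1295² = (100*(-8202) - 33961/19/(-3115)) + 1677025 = (-820200 - 1/3115*(-33961/19)) + 1677025 = (-820200 + 33961/59185) + 1677025 = -48543503039/59185 + 1677025 = 50711221586/59185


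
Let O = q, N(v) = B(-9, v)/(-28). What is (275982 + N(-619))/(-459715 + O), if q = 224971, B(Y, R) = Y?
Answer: -2575835/2190944 ≈ -1.1757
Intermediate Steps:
N(v) = 9/28 (N(v) = -9/(-28) = -9*(-1/28) = 9/28)
O = 224971
(275982 + N(-619))/(-459715 + O) = (275982 + 9/28)/(-459715 + 224971) = (7727505/28)/(-234744) = (7727505/28)*(-1/234744) = -2575835/2190944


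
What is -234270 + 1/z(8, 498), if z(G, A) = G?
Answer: -1874159/8 ≈ -2.3427e+5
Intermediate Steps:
-234270 + 1/z(8, 498) = -234270 + 1/8 = -234270 + ⅛ = -1874159/8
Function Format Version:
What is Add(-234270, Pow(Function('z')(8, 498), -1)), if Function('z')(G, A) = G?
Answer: Rational(-1874159, 8) ≈ -2.3427e+5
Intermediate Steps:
Add(-234270, Pow(Function('z')(8, 498), -1)) = Add(-234270, Pow(8, -1)) = Add(-234270, Rational(1, 8)) = Rational(-1874159, 8)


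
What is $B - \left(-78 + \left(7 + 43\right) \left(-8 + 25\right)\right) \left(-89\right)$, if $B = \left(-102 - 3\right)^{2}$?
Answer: $79733$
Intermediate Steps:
$B = 11025$ ($B = \left(-105\right)^{2} = 11025$)
$B - \left(-78 + \left(7 + 43\right) \left(-8 + 25\right)\right) \left(-89\right) = 11025 - \left(-78 + \left(7 + 43\right) \left(-8 + 25\right)\right) \left(-89\right) = 11025 - \left(-78 + 50 \cdot 17\right) \left(-89\right) = 11025 - \left(-78 + 850\right) \left(-89\right) = 11025 - 772 \left(-89\right) = 11025 - -68708 = 11025 + 68708 = 79733$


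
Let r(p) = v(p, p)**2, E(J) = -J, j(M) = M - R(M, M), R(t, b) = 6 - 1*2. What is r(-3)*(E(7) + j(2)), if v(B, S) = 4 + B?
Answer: -9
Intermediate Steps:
R(t, b) = 4 (R(t, b) = 6 - 2 = 4)
j(M) = -4 + M (j(M) = M - 1*4 = M - 4 = -4 + M)
r(p) = (4 + p)**2
r(-3)*(E(7) + j(2)) = (4 - 3)**2*(-1*7 + (-4 + 2)) = 1**2*(-7 - 2) = 1*(-9) = -9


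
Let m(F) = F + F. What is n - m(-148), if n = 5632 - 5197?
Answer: 731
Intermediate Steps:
m(F) = 2*F
n = 435
n - m(-148) = 435 - 2*(-148) = 435 - 1*(-296) = 435 + 296 = 731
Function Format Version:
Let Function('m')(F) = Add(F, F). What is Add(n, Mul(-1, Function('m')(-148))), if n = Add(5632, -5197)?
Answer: 731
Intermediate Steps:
Function('m')(F) = Mul(2, F)
n = 435
Add(n, Mul(-1, Function('m')(-148))) = Add(435, Mul(-1, Mul(2, -148))) = Add(435, Mul(-1, -296)) = Add(435, 296) = 731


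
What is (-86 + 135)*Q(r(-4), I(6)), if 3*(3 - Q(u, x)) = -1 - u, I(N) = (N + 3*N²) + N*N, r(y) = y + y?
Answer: 98/3 ≈ 32.667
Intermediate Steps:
r(y) = 2*y
I(N) = N + 4*N² (I(N) = (N + 3*N²) + N² = N + 4*N²)
Q(u, x) = 10/3 + u/3 (Q(u, x) = 3 - (-1 - u)/3 = 3 + (⅓ + u/3) = 10/3 + u/3)
(-86 + 135)*Q(r(-4), I(6)) = (-86 + 135)*(10/3 + (2*(-4))/3) = 49*(10/3 + (⅓)*(-8)) = 49*(10/3 - 8/3) = 49*(⅔) = 98/3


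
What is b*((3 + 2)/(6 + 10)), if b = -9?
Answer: -45/16 ≈ -2.8125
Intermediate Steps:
b*((3 + 2)/(6 + 10)) = -9*(3 + 2)/(6 + 10) = -45/16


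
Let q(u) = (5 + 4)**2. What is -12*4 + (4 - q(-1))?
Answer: -125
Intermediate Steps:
q(u) = 81 (q(u) = 9**2 = 81)
-12*4 + (4 - q(-1)) = -12*4 + (4 - 1*81) = -48 + (4 - 81) = -48 - 77 = -125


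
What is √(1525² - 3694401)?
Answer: 2*I*√342194 ≈ 1169.9*I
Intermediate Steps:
√(1525² - 3694401) = √(2325625 - 3694401) = √(-1368776) = 2*I*√342194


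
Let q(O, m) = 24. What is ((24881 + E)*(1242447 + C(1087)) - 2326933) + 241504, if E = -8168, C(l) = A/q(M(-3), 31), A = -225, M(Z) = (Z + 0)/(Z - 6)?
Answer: 166102196781/8 ≈ 2.0763e+10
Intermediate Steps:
M(Z) = Z/(-6 + Z)
C(l) = -75/8 (C(l) = -225/24 = -225*1/24 = -75/8)
((24881 + E)*(1242447 + C(1087)) - 2326933) + 241504 = ((24881 - 8168)*(1242447 - 75/8) - 2326933) + 241504 = (16713*(9939501/8) - 2326933) + 241504 = (166118880213/8 - 2326933) + 241504 = 166100264749/8 + 241504 = 166102196781/8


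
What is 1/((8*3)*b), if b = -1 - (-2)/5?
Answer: -5/72 ≈ -0.069444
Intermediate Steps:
b = -3/5 (b = -1 - (-2)/5 = -1 - 1*(-2/5) = -1 + 2/5 = -3/5 ≈ -0.60000)
1/((8*3)*b) = 1/((8*3)*(-3/5)) = 1/(24*(-3/5)) = 1/(-72/5) = -5/72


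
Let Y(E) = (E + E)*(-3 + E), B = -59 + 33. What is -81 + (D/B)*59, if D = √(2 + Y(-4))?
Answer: -81 - 59*√58/26 ≈ -98.282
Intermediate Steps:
B = -26
Y(E) = 2*E*(-3 + E) (Y(E) = (2*E)*(-3 + E) = 2*E*(-3 + E))
D = √58 (D = √(2 + 2*(-4)*(-3 - 4)) = √(2 + 2*(-4)*(-7)) = √(2 + 56) = √58 ≈ 7.6158)
-81 + (D/B)*59 = -81 + (√58/(-26))*59 = -81 + (√58*(-1/26))*59 = -81 - √58/26*59 = -81 - 59*√58/26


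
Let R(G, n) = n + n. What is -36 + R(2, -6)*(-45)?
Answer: 504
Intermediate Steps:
R(G, n) = 2*n
-36 + R(2, -6)*(-45) = -36 + (2*(-6))*(-45) = -36 - 12*(-45) = -36 + 540 = 504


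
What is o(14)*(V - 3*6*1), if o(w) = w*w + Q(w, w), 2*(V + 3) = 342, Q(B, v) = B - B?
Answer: 29400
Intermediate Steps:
Q(B, v) = 0
V = 168 (V = -3 + (½)*342 = -3 + 171 = 168)
o(w) = w² (o(w) = w*w + 0 = w² + 0 = w²)
o(14)*(V - 3*6*1) = 14²*(168 - 3*6*1) = 196*(168 - 18*1) = 196*(168 - 18) = 196*150 = 29400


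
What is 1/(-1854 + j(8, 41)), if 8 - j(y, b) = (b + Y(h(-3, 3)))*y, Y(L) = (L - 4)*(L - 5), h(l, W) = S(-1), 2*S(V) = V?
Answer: -1/2372 ≈ -0.00042159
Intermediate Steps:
S(V) = V/2
h(l, W) = -½ (h(l, W) = (½)*(-1) = -½)
Y(L) = (-5 + L)*(-4 + L) (Y(L) = (-4 + L)*(-5 + L) = (-5 + L)*(-4 + L))
j(y, b) = 8 - y*(99/4 + b) (j(y, b) = 8 - (b + (20 + (-½)² - 9*(-½)))*y = 8 - (b + (20 + ¼ + 9/2))*y = 8 - (b + 99/4)*y = 8 - (99/4 + b)*y = 8 - y*(99/4 + b))
1/(-1854 + j(8, 41)) = 1/(-1854 + (8 - 99/4*8 - 1*41*8)) = 1/(-1854 + (8 - 198 - 328)) = 1/(-1854 - 518) = 1/(-2372) = -1/2372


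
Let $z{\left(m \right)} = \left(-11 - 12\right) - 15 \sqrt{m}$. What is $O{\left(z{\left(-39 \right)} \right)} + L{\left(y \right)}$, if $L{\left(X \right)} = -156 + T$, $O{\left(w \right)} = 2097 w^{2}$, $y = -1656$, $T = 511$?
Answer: $-17291507 + 1446930 i \sqrt{39} \approx -1.7292 \cdot 10^{7} + 9.0361 \cdot 10^{6} i$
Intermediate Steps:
$z{\left(m \right)} = -23 - 15 \sqrt{m}$
$L{\left(X \right)} = 355$ ($L{\left(X \right)} = -156 + 511 = 355$)
$O{\left(z{\left(-39 \right)} \right)} + L{\left(y \right)} = 2097 \left(-23 - 15 \sqrt{-39}\right)^{2} + 355 = 2097 \left(-23 - 15 i \sqrt{39}\right)^{2} + 355 = 355 + 2097 \left(-23 - 15 i \sqrt{39}\right)^{2}$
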